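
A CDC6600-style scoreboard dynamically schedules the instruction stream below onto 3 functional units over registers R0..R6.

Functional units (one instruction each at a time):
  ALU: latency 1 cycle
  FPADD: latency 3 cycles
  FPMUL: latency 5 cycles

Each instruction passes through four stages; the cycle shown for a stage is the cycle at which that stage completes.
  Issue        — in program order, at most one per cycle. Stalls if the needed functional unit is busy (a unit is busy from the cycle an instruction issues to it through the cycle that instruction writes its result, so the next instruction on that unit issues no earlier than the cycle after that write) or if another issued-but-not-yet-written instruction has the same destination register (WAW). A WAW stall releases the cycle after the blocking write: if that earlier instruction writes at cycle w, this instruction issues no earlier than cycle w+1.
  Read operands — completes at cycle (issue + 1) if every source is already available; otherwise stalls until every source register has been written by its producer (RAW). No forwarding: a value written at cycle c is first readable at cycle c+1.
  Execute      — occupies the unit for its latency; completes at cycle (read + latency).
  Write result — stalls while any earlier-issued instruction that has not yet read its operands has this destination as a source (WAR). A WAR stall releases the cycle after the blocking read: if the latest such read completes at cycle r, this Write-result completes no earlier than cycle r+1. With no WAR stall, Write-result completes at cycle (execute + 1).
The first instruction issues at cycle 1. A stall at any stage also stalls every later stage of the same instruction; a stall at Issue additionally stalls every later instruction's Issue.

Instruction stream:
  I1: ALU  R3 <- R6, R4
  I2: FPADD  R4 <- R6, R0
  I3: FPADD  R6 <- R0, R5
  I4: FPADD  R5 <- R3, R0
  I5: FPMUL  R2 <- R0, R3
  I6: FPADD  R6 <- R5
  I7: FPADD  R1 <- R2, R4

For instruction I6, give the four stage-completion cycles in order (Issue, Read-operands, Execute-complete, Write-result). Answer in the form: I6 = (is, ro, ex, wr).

c1: issue I1 (ALU)
c2: I1 read-ops; issue I2 (FPADD)
c3: I1 finished on ALU; I2 read-ops
c4: I1→R3
c6: I2 finished on FPADD
c7: I2→R4
c8: issue I3 (FPADD)
c9: I3 read-ops
c12: I3 finished on FPADD
c13: I3→R6
c14: issue I4 (FPADD)
c15: I4 read-ops; issue I5 (FPMUL)
c16: I5 read-ops
c18: I4 finished on FPADD
c19: I4→R5
c20: issue I6 (FPADD)
c21: I5 finished on FPMUL; I6 read-ops
c22: I5→R2
c24: I6 finished on FPADD
c25: I6→R6
c26: issue I7 (FPADD)
c27: I7 read-ops
c30: I7 finished on FPADD
c31: I7→R1

I6 = (20, 21, 24, 25)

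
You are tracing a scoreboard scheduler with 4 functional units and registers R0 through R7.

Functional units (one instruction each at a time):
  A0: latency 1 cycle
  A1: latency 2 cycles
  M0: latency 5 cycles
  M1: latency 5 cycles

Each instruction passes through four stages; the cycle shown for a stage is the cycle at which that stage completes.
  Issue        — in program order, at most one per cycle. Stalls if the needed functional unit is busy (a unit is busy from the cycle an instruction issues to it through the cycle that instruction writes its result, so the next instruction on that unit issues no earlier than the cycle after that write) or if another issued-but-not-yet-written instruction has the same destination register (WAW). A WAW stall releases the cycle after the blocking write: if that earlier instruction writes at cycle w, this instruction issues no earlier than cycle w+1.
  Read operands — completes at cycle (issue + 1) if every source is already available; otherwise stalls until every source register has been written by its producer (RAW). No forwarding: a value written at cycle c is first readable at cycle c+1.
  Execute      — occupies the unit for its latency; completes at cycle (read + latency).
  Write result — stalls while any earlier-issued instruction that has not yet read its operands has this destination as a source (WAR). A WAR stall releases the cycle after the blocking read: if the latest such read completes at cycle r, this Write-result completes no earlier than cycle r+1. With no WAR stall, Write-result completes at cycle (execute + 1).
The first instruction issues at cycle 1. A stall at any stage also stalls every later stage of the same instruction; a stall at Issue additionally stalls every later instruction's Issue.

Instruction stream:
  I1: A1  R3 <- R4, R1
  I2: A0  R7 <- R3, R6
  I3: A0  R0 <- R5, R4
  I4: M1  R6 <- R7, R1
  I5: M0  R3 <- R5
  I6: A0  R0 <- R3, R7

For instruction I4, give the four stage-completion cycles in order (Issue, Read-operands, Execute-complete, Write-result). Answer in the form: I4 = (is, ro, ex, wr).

I4 = (10, 11, 16, 17)

  I1 | 1 | 2 | 4 | 5
  I2 | 2 | 6 | 7 | 8   RAW R3: wait I1 write@5
  I3 | 9 | 10 | 11 | 12   struct: A0 busy until I2 writes@8
  I4 | 10 | 11 | 16 | 17
  I5 | 11 | 12 | 17 | 18
  I6 | 13 | 19 | 20 | 21   struct: A0 busy until I3 writes@12 · RAW R3: wait I5 write@18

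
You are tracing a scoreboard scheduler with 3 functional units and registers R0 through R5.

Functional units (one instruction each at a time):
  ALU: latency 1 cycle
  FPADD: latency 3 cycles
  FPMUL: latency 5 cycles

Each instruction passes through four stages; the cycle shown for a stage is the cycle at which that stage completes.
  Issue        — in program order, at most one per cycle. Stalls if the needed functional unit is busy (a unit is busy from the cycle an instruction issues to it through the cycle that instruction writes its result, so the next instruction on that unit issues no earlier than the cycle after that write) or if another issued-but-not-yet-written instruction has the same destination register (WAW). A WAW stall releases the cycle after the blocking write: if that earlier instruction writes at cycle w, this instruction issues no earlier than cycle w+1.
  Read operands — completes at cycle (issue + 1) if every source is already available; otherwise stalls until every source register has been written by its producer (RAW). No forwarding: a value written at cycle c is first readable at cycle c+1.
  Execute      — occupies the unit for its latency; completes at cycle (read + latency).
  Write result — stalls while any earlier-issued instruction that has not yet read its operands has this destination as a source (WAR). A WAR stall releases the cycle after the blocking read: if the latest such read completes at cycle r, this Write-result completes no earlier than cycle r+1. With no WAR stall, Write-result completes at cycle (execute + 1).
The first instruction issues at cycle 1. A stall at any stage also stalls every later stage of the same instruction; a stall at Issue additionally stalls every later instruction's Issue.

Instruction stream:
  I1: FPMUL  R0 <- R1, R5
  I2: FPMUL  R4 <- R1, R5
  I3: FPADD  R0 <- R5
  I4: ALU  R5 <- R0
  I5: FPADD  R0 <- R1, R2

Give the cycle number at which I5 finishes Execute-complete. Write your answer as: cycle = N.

cycle = 20

cycle 1: I1 issues→FPMUL
cycle 2: I1 reads
cycle 7: I1 exec-done
cycle 8: I1 writes R0
cycle 9: I2 issues→FPMUL
cycle 10: I2 reads; I3 issues→FPADD
cycle 11: I3 reads; I4 issues→ALU
cycle 14: I3 exec-done
cycle 15: I2 exec-done; I3 writes R0
cycle 16: I2 writes R4; I4 reads; I5 issues→FPADD
cycle 17: I4 exec-done; I5 reads
cycle 18: I4 writes R5
cycle 20: I5 exec-done
cycle 21: I5 writes R0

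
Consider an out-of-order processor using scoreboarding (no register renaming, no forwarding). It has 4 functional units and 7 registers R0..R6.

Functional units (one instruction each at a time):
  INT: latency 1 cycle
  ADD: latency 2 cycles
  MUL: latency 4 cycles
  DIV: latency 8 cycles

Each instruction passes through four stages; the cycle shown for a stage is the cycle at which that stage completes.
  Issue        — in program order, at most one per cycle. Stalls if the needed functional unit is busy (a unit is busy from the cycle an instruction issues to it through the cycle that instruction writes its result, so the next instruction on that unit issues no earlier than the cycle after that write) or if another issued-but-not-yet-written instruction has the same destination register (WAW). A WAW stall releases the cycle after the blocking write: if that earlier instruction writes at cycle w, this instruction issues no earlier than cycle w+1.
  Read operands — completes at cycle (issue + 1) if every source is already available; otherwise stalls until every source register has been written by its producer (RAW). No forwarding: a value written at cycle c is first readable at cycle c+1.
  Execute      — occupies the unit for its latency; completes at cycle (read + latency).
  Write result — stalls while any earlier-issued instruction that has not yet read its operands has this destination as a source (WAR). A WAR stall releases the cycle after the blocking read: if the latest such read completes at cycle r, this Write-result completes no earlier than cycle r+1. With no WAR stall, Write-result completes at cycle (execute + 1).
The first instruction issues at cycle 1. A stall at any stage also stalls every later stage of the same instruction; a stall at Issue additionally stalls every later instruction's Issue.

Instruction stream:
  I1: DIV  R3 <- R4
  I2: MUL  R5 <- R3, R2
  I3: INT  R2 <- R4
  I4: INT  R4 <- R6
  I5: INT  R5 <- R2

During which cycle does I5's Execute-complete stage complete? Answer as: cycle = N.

cycle = 20

[1] I1→DIV
[2] I1 RO · I2→MUL
[3] I3→INT
[4] I3 RO
[5] I3 EX
[10] I1 EX
[11] I1 WR R3
[12] I2 RO
[13] I3 WR R2
[14] I4→INT
[15] I4 RO
[16] I2 EX · I4 EX
[17] I2 WR R5 · I4 WR R4
[18] I5→INT
[19] I5 RO
[20] I5 EX
[21] I5 WR R5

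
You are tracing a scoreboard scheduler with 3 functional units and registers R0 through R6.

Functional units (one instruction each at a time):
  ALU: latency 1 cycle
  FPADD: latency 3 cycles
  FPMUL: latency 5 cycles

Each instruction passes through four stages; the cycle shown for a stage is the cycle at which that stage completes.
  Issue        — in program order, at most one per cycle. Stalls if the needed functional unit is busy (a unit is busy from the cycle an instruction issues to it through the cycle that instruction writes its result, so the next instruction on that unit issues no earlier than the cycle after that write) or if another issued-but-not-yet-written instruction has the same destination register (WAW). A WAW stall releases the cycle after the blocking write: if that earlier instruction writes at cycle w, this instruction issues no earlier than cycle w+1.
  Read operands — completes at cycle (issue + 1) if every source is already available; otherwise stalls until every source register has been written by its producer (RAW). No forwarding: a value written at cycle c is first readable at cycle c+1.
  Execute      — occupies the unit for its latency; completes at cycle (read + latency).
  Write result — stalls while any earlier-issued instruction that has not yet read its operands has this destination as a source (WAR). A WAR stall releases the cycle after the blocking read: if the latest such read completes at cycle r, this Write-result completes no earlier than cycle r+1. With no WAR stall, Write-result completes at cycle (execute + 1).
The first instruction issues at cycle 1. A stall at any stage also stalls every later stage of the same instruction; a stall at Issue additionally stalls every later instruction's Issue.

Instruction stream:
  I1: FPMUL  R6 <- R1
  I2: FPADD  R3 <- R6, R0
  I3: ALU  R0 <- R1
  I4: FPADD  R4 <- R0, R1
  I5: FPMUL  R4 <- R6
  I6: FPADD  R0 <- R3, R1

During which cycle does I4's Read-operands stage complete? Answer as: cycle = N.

cycle = 15

c1: I1→FPMUL
c2: I1 RO | I2→FPADD
c3: I3→ALU
c4: I3 RO
c5: I3 EX
c7: I1 EX
c8: I1 WR R6
c9: I2 RO
c10: I3 WR R0
c12: I2 EX
c13: I2 WR R3
c14: I4→FPADD
c15: I4 RO
c18: I4 EX
c19: I4 WR R4
c20: I5→FPMUL
c21: I5 RO | I6→FPADD
c22: I6 RO
c25: I6 EX
c26: I5 EX | I6 WR R0
c27: I5 WR R4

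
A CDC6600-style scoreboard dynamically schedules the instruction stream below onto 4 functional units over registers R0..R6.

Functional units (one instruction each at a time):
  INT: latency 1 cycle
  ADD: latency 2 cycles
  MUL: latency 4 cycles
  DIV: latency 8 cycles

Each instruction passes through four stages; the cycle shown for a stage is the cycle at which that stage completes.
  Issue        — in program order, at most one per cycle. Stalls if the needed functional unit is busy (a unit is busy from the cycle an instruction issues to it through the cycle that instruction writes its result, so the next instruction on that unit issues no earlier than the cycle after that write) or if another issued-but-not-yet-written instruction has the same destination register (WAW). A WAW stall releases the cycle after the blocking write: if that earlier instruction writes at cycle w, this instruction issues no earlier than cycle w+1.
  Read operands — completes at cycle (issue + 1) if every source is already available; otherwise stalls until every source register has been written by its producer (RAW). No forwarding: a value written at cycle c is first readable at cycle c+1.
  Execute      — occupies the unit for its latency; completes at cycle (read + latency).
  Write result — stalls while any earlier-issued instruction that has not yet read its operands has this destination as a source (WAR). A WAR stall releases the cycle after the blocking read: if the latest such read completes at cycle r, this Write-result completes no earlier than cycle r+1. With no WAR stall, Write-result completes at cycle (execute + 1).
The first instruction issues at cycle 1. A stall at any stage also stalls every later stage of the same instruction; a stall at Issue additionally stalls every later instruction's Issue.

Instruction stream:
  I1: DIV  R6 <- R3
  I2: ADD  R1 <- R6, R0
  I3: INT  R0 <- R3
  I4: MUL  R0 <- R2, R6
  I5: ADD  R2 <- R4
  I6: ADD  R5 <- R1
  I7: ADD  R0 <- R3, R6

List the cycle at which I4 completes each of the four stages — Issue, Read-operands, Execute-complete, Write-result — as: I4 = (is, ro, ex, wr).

cycle 1: I1→DIV
cycle 2: I1 RO, I2→ADD
cycle 3: I3→INT
cycle 4: I3 RO
cycle 5: I3 EX
cycle 10: I1 EX
cycle 11: I1 WR R6
cycle 12: I2 RO
cycle 13: I3 WR R0
cycle 14: I2 EX, I4→MUL
cycle 15: I2 WR R1, I4 RO
cycle 16: I5→ADD
cycle 17: I5 RO
cycle 19: I4 EX, I5 EX
cycle 20: I4 WR R0, I5 WR R2
cycle 21: I6→ADD
cycle 22: I6 RO
cycle 24: I6 EX
cycle 25: I6 WR R5
cycle 26: I7→ADD
cycle 27: I7 RO
cycle 29: I7 EX
cycle 30: I7 WR R0

I4 = (14, 15, 19, 20)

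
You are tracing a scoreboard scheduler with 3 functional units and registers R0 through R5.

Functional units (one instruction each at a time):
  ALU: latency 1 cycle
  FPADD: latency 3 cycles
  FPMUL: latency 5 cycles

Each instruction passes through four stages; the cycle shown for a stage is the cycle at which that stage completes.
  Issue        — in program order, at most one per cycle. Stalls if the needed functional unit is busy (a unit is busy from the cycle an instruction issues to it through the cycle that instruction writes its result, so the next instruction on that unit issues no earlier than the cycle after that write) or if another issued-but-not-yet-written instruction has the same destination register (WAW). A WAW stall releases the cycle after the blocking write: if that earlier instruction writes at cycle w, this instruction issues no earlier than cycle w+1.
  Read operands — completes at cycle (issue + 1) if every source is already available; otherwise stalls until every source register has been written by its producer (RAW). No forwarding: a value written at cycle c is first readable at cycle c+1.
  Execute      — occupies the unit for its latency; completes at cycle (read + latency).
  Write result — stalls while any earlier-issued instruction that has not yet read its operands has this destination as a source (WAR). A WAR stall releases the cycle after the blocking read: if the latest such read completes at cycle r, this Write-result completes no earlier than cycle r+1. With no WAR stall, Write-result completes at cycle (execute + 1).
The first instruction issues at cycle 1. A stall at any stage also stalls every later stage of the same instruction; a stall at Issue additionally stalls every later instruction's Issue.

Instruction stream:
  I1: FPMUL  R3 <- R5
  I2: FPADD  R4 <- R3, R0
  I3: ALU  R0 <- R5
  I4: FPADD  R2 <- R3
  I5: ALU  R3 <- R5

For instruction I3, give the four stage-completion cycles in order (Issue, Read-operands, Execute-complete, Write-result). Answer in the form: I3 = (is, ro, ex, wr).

[I1] 1/2/7/8
[I2] 2/9/12/13  (RAW R3: wait I1 write@8)
[I3] 3/4/5/10  (WAR R0: wait I2 read@9)
[I4] 14/15/18/19  (struct: FPADD busy until I2 writes@13)
[I5] 15/16/17/18

I3 = (3, 4, 5, 10)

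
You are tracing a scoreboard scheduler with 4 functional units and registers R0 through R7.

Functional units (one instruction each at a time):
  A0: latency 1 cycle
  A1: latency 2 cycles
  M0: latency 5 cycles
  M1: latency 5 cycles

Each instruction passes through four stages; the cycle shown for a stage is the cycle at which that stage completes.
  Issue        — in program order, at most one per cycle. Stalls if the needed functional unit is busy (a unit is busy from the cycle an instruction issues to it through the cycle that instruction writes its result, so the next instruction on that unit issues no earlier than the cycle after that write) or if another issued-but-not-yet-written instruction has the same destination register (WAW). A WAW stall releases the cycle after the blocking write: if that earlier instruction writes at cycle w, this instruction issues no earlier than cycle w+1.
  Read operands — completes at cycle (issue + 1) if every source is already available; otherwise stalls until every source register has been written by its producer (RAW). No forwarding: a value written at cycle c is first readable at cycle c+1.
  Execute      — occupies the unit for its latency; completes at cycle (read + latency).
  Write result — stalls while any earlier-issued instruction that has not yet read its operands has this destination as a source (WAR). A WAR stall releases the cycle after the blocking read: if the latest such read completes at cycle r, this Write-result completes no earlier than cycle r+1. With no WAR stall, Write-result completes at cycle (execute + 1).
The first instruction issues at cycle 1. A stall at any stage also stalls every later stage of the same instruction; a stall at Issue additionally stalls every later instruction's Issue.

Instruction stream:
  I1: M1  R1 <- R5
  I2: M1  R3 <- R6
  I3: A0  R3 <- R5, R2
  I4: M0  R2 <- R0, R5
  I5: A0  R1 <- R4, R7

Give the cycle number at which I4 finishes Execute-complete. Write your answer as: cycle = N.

cycle = 24

t=1  I1 issues→M1
t=2  I1 reads
t=7  I1 exec-done
t=8  I1 writes R1
t=9  I2 issues→M1
t=10  I2 reads
t=15  I2 exec-done
t=16  I2 writes R3
t=17  I3 issues→A0
t=18  I3 reads · I4 issues→M0
t=19  I3 exec-done · I4 reads
t=20  I3 writes R3
t=21  I5 issues→A0
t=22  I5 reads
t=23  I5 exec-done
t=24  I4 exec-done · I5 writes R1
t=25  I4 writes R2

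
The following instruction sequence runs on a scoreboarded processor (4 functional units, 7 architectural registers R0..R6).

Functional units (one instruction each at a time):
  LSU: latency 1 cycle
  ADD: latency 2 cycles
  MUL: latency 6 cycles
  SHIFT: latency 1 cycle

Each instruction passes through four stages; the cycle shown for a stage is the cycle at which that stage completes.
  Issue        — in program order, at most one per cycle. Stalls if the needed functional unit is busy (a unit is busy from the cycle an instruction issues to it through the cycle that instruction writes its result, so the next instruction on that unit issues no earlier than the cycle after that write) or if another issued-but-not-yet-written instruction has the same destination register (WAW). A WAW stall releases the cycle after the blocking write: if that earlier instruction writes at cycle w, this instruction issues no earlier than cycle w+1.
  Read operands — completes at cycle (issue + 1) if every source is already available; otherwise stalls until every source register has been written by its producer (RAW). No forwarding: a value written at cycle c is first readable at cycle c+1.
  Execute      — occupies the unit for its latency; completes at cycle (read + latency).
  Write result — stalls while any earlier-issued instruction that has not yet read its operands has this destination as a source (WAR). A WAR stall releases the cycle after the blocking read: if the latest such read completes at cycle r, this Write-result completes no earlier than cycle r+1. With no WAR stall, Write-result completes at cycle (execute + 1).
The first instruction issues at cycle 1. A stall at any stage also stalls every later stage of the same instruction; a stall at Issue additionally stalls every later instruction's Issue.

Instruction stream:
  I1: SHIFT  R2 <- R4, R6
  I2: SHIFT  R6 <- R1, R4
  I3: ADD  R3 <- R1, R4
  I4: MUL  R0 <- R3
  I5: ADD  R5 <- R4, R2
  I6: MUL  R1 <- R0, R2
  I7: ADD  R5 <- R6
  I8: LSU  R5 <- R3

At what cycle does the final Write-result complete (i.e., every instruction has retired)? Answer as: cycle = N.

1) issue 1, read 2, done 3, write 4
2) issue 5, read 6, done 7, write 8  <struct: SHIFT busy until I1 writes@4>
3) issue 6, read 7, done 9, write 10
4) issue 7, read 11, done 17, write 18  <RAW R3: wait I3 write@10>
5) issue 11, read 12, done 14, write 15  <struct: ADD busy until I3 writes@10>
6) issue 19, read 20, done 26, write 27  <struct: MUL busy until I4 writes@18>
7) issue 20, read 21, done 23, write 24
8) issue 25, read 26, done 27, write 28  <WAW R5: wait I7 write@24>

cycle = 28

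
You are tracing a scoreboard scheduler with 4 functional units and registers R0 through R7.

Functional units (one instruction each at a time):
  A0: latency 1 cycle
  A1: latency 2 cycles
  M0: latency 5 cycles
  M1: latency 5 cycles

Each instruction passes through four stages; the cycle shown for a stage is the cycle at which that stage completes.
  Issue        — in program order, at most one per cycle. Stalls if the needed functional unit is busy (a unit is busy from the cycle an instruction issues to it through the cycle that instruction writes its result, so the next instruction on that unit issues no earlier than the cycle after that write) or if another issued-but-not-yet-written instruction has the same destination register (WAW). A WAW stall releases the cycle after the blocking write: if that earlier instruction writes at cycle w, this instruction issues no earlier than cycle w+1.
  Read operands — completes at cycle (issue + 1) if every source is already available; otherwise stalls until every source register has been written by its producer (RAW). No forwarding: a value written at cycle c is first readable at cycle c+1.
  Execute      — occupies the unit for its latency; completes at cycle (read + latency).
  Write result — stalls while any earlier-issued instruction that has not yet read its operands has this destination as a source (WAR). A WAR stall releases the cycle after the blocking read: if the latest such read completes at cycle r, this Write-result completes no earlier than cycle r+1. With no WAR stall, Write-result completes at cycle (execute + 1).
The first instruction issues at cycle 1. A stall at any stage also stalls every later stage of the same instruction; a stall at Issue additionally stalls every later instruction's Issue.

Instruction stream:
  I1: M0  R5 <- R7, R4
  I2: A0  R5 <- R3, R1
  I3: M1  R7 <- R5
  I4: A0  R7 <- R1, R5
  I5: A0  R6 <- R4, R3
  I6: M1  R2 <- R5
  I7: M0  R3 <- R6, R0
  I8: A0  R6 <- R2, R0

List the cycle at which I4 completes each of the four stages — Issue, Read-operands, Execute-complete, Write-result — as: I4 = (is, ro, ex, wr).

I4 = (20, 21, 22, 23)

[1] I1→M0
[2] I1 RO
[7] I1 EX
[8] I1 WR R5
[9] I2→A0
[10] I2 RO · I3→M1
[11] I2 EX
[12] I2 WR R5
[13] I3 RO
[18] I3 EX
[19] I3 WR R7
[20] I4→A0
[21] I4 RO
[22] I4 EX
[23] I4 WR R7
[24] I5→A0
[25] I5 RO · I6→M1
[26] I5 EX · I6 RO · I7→M0
[27] I5 WR R6
[28] I7 RO · I8→A0
[31] I6 EX
[32] I6 WR R2
[33] I7 EX · I8 RO
[34] I7 WR R3 · I8 EX
[35] I8 WR R6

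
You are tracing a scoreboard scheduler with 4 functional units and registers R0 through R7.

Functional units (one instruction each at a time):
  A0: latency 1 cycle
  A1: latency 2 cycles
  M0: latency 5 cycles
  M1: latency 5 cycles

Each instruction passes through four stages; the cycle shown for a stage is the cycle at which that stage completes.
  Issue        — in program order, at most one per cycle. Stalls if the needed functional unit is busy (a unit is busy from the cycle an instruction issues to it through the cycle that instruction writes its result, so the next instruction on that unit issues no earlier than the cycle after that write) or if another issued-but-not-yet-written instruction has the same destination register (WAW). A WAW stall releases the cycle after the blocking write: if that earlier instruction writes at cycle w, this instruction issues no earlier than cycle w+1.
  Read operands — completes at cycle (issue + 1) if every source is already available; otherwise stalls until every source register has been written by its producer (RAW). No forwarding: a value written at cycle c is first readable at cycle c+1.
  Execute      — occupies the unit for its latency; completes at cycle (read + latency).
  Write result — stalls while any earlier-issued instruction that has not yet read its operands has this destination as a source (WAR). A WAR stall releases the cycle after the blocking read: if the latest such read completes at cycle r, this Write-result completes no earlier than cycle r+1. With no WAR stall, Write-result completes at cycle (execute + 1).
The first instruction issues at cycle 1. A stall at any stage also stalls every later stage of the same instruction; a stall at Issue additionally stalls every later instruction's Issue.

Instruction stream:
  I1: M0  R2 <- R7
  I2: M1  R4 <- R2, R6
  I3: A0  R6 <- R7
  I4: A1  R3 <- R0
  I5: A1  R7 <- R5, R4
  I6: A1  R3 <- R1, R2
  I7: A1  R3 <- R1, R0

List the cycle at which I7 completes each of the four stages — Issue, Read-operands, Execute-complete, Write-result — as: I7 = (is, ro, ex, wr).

I7 = (25, 26, 28, 29)

[I1] 1/2/7/8
[I2] 2/9/14/15  (RAW R2: wait I1 write@8)
[I3] 3/4/5/10  (WAR R6: wait I2 read@9)
[I4] 4/5/7/8
[I5] 9/16/18/19  (struct: A1 busy until I4 writes@8; RAW R4: wait I2 write@15)
[I6] 20/21/23/24  (struct: A1 busy until I5 writes@19)
[I7] 25/26/28/29  (struct: A1 busy until I6 writes@24)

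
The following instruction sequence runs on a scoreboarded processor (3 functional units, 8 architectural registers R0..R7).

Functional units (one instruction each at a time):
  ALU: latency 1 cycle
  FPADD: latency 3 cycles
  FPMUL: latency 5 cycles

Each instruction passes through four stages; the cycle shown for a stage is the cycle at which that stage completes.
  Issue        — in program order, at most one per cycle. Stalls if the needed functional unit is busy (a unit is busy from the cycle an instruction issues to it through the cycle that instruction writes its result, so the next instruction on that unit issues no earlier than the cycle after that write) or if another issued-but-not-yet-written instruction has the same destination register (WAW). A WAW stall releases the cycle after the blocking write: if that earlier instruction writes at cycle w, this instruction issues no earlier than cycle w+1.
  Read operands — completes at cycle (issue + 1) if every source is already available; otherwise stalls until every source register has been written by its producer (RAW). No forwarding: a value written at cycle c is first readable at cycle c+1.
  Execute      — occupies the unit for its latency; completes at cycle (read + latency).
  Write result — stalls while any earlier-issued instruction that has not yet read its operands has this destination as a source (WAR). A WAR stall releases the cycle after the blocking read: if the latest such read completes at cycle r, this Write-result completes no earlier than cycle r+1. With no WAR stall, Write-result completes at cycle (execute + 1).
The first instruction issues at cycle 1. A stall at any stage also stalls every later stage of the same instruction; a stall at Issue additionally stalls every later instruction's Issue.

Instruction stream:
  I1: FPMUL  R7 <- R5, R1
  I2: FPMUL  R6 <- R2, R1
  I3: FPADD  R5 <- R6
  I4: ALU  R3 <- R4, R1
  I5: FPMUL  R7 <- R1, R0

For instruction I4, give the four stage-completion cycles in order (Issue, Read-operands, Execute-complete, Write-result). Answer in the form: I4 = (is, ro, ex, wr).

[I1] 1/2/7/8
[I2] 9/10/15/16  (struct: FPMUL busy until I1 writes@8)
[I3] 10/17/20/21  (RAW R6: wait I2 write@16)
[I4] 11/12/13/14
[I5] 17/18/23/24  (struct: FPMUL busy until I2 writes@16)

I4 = (11, 12, 13, 14)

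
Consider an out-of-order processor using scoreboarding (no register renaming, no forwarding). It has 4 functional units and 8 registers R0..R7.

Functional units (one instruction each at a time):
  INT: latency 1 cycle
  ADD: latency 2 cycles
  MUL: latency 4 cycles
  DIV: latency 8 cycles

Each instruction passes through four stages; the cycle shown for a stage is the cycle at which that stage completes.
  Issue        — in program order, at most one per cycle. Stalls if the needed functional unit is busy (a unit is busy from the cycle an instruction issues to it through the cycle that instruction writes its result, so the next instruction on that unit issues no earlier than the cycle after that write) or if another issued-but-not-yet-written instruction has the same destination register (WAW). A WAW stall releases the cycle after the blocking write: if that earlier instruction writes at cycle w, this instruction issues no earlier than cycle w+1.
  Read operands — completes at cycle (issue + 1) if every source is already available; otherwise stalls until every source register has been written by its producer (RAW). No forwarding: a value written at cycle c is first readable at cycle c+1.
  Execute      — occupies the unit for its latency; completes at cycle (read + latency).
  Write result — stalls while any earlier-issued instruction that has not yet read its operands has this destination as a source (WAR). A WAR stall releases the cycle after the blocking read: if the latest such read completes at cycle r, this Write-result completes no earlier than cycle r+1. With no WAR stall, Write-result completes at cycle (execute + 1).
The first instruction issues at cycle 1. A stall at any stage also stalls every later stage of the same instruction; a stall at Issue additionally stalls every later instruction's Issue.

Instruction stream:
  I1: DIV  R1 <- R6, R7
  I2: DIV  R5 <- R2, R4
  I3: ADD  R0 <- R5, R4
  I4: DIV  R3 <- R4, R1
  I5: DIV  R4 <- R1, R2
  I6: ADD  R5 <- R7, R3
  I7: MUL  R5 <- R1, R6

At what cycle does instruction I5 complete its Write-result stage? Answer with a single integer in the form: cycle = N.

I1 -> (1, 2, 10, 11)
I2 -> (12, 13, 21, 22)  // struct: DIV busy until I1 writes@11
I3 -> (13, 23, 25, 26)  // RAW R5: wait I2 write@22
I4 -> (23, 24, 32, 33)  // struct: DIV busy until I2 writes@22
I5 -> (34, 35, 43, 44)  // struct: DIV busy until I4 writes@33
I6 -> (35, 36, 38, 39)
I7 -> (40, 41, 45, 46)  // WAW R5: wait I6 write@39

cycle = 44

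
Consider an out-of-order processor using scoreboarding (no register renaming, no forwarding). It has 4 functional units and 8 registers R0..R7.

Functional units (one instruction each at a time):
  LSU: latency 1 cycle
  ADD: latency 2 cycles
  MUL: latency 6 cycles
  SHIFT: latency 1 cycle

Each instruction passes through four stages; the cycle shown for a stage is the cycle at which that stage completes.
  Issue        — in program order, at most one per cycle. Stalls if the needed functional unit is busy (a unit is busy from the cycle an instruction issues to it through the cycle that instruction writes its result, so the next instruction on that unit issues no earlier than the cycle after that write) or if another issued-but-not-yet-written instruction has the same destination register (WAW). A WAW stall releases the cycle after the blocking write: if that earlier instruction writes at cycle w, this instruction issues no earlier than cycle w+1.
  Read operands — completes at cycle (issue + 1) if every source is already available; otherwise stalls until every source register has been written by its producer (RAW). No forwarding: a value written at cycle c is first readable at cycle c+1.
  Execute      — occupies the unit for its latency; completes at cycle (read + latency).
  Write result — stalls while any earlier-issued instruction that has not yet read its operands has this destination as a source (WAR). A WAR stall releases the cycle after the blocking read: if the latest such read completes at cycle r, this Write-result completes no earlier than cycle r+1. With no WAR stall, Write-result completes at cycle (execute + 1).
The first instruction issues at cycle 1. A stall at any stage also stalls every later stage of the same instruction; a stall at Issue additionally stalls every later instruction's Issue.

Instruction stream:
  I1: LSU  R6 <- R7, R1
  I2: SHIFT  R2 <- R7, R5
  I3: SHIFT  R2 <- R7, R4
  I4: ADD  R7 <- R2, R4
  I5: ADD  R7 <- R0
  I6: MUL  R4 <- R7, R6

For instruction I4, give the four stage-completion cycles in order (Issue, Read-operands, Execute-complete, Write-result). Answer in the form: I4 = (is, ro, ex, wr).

I4 = (7, 10, 12, 13)

[I1] 1/2/3/4
[I2] 2/3/4/5
[I3] 6/7/8/9  (struct: SHIFT busy until I2 writes@5)
[I4] 7/10/12/13  (RAW R2: wait I3 write@9)
[I5] 14/15/17/18  (struct: ADD busy until I4 writes@13)
[I6] 15/19/25/26  (RAW R7: wait I5 write@18)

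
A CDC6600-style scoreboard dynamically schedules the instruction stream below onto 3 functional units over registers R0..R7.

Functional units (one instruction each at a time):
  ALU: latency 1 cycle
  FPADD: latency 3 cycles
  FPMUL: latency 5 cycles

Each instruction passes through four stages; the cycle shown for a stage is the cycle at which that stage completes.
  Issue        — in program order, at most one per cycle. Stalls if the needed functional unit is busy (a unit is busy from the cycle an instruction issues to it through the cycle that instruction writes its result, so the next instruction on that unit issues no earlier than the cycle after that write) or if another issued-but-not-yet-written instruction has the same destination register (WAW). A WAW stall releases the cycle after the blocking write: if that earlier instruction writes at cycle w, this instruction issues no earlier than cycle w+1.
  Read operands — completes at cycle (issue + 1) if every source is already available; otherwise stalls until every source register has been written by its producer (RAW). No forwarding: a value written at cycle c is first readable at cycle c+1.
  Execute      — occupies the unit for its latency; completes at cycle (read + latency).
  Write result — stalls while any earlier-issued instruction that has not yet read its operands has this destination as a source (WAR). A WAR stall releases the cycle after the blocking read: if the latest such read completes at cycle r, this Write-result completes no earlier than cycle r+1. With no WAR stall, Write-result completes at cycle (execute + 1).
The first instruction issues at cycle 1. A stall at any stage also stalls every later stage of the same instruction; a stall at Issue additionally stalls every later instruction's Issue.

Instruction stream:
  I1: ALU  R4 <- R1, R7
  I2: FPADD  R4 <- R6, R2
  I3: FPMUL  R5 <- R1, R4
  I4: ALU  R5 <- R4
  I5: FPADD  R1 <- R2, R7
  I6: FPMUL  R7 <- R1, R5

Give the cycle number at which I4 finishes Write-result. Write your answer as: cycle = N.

t=1  I1→ALU
t=2  I1 RO
t=3  I1 EX
t=4  I1 WR R4
t=5  I2→FPADD
t=6  I2 RO · I3→FPMUL
t=9  I2 EX
t=10  I2 WR R4
t=11  I3 RO
t=16  I3 EX
t=17  I3 WR R5
t=18  I4→ALU
t=19  I4 RO · I5→FPADD
t=20  I4 EX · I5 RO · I6→FPMUL
t=21  I4 WR R5
t=23  I5 EX
t=24  I5 WR R1
t=25  I6 RO
t=30  I6 EX
t=31  I6 WR R7

cycle = 21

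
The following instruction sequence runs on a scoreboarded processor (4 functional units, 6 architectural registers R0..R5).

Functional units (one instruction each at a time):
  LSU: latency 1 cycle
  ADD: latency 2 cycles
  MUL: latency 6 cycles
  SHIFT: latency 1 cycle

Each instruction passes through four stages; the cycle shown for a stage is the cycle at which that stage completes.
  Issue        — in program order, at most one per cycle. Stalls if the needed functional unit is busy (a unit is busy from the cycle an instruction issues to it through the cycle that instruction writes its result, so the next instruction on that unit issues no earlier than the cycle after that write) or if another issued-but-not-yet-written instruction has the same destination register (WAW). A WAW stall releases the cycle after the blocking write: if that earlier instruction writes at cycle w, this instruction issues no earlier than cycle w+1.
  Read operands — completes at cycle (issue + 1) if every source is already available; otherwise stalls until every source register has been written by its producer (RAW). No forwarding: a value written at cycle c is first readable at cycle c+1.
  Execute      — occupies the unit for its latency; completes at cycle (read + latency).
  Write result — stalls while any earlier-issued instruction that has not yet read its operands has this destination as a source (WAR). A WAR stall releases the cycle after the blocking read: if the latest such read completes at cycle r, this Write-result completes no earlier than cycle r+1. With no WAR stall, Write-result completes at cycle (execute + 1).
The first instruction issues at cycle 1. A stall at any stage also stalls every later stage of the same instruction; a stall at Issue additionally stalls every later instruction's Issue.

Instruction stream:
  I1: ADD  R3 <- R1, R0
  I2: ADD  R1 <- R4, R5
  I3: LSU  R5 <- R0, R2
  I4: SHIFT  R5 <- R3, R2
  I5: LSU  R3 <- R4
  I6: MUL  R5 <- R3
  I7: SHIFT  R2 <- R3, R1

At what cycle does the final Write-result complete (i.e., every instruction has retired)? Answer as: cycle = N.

cycle = 23

cycle 1: issue I1 (ADD)
cycle 2: I1 read-ops
cycle 4: I1 finished on ADD
cycle 5: I1→R3
cycle 6: issue I2 (ADD)
cycle 7: I2 read-ops · issue I3 (LSU)
cycle 8: I3 read-ops
cycle 9: I2 finished on ADD · I3 finished on LSU
cycle 10: I2→R1 · I3→R5
cycle 11: issue I4 (SHIFT)
cycle 12: I4 read-ops · issue I5 (LSU)
cycle 13: I4 finished on SHIFT · I5 read-ops
cycle 14: I4→R5 · I5 finished on LSU
cycle 15: I5→R3 · issue I6 (MUL)
cycle 16: I6 read-ops · issue I7 (SHIFT)
cycle 17: I7 read-ops
cycle 18: I7 finished on SHIFT
cycle 19: I7→R2
cycle 22: I6 finished on MUL
cycle 23: I6→R5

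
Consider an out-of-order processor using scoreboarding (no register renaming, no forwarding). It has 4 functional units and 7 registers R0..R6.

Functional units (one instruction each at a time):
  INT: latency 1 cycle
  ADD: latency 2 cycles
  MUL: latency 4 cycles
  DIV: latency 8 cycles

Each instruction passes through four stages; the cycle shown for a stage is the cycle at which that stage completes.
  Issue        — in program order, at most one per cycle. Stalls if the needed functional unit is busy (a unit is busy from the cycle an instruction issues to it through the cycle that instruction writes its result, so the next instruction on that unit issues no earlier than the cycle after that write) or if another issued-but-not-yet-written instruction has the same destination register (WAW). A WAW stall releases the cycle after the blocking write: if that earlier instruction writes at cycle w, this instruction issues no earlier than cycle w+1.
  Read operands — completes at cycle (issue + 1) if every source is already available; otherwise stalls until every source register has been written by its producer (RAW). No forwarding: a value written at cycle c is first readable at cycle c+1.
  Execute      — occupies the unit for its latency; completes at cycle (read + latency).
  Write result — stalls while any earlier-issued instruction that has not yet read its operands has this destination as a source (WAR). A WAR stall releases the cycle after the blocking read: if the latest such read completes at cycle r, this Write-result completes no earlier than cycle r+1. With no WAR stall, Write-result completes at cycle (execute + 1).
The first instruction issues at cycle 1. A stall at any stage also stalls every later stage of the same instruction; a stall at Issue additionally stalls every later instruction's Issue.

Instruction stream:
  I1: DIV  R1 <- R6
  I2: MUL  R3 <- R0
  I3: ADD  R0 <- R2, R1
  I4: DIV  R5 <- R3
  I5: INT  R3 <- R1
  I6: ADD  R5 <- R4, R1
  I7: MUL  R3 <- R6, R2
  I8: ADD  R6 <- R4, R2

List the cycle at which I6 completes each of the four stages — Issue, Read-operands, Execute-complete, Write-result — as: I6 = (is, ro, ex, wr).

I6 = (23, 24, 26, 27)

c1: issue I1 (DIV)
c2: I1 read-ops · issue I2 (MUL)
c3: I2 read-ops · issue I3 (ADD)
c7: I2 finished on MUL
c8: I2→R3
c10: I1 finished on DIV
c11: I1→R1
c12: I3 read-ops · issue I4 (DIV)
c13: I4 read-ops · issue I5 (INT)
c14: I3 finished on ADD · I5 read-ops
c15: I3→R0 · I5 finished on INT
c16: I5→R3
c21: I4 finished on DIV
c22: I4→R5
c23: issue I6 (ADD)
c24: I6 read-ops · issue I7 (MUL)
c25: I7 read-ops
c26: I6 finished on ADD
c27: I6→R5
c28: issue I8 (ADD)
c29: I7 finished on MUL · I8 read-ops
c30: I7→R3
c31: I8 finished on ADD
c32: I8→R6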